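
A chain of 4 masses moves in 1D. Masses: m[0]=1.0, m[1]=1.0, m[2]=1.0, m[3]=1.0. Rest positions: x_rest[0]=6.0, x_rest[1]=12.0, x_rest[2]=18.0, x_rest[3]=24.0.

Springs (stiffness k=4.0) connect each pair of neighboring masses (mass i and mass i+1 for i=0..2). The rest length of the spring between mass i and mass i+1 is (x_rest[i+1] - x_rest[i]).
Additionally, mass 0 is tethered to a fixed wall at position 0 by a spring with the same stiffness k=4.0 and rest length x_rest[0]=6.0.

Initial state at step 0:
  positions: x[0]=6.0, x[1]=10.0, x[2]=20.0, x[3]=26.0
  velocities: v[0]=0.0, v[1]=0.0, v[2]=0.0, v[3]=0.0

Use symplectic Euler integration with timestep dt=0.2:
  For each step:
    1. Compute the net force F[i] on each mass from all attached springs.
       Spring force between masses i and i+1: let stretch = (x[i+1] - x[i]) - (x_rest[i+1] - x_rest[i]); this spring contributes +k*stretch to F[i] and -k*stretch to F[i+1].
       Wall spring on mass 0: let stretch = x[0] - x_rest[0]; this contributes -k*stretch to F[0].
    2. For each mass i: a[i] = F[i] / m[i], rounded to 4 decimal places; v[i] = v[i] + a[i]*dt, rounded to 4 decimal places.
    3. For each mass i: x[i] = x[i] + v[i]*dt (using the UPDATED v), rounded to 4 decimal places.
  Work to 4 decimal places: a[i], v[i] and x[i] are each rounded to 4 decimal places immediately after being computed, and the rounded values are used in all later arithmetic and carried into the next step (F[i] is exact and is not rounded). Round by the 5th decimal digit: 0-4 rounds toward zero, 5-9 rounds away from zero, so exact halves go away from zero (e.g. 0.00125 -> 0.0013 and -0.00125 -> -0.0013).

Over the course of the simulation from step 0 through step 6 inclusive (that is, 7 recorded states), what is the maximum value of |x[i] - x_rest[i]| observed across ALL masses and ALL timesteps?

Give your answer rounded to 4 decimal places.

Step 0: x=[6.0000 10.0000 20.0000 26.0000] v=[0.0000 0.0000 0.0000 0.0000]
Step 1: x=[5.6800 10.9600 19.3600 26.0000] v=[-1.6000 4.8000 -3.2000 0.0000]
Step 2: x=[5.2960 12.4192 18.4384 25.8976] v=[-1.9200 7.2960 -4.6080 -0.5120]
Step 3: x=[5.2044 13.7018 17.7472 25.5617] v=[-0.4582 6.4128 -3.4560 -1.6794]
Step 4: x=[5.6396 14.2720 17.6591 24.9355] v=[2.1762 2.8512 -0.4407 -3.1310]
Step 5: x=[6.5537 14.0030 18.1932 24.1051] v=[4.5704 -1.3450 2.6707 -4.1521]
Step 6: x=[7.6111 13.2125 19.0028 23.2888] v=[5.2869 -3.9523 4.0481 -4.0816]
Max displacement = 2.2720

Answer: 2.2720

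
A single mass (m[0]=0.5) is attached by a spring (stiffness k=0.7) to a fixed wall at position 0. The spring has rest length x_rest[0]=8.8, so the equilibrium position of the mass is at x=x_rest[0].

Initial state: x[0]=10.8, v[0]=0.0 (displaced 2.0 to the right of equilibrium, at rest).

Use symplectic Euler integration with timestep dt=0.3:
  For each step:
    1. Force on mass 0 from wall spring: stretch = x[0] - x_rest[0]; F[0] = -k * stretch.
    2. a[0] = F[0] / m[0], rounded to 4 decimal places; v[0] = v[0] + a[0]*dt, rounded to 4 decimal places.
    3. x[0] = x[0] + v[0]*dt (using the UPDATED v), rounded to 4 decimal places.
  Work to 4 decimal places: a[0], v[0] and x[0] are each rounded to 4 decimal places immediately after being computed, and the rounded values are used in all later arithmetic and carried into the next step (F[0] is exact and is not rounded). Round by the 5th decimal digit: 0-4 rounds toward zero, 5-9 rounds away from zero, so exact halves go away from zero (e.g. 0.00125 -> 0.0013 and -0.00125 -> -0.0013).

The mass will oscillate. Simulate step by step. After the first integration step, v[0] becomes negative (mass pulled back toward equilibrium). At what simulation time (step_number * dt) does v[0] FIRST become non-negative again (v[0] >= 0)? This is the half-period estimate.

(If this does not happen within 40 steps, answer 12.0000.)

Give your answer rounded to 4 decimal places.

Step 0: x=[10.8000] v=[0.0000]
Step 1: x=[10.5480] v=[-0.8400]
Step 2: x=[10.0757] v=[-1.5742]
Step 3: x=[9.4427] v=[-2.1100]
Step 4: x=[8.7287] v=[-2.3799]
Step 5: x=[8.0237] v=[-2.3500]
Step 6: x=[7.4165] v=[-2.0240]
Step 7: x=[6.9836] v=[-1.4429]
Step 8: x=[6.7796] v=[-0.6800]
Step 9: x=[6.8302] v=[0.1686]
First v>=0 after going negative at step 9, time=2.7000

Answer: 2.7000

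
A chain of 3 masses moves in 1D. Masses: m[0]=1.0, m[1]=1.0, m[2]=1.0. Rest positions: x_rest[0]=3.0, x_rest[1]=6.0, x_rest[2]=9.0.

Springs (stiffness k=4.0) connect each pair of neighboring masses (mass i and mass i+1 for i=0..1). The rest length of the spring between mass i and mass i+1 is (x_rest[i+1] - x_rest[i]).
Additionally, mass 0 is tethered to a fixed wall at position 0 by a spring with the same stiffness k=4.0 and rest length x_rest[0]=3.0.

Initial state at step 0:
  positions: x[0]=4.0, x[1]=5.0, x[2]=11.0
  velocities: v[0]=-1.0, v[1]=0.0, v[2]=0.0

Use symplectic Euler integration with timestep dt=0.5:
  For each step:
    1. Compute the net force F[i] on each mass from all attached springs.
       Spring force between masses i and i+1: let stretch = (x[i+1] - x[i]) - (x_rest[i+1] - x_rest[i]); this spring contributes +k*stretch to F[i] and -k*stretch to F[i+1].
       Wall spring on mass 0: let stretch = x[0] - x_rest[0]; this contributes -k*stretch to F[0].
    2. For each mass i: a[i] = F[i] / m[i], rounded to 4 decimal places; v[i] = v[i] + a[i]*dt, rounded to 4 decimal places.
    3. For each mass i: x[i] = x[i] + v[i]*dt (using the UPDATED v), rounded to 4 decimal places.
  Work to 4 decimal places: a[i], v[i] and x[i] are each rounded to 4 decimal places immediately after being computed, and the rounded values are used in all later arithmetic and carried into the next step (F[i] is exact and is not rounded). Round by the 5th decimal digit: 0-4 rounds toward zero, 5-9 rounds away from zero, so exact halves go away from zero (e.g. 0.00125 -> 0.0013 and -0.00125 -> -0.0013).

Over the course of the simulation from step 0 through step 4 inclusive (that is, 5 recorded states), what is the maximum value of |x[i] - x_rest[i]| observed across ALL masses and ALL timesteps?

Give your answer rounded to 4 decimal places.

Step 0: x=[4.0000 5.0000 11.0000] v=[-1.0000 0.0000 0.0000]
Step 1: x=[0.5000 10.0000 8.0000] v=[-7.0000 10.0000 -6.0000]
Step 2: x=[6.0000 3.5000 10.0000] v=[11.0000 -13.0000 4.0000]
Step 3: x=[3.0000 6.0000 8.5000] v=[-6.0000 5.0000 -3.0000]
Step 4: x=[0.0000 8.0000 7.5000] v=[-6.0000 4.0000 -2.0000]
Max displacement = 4.0000

Answer: 4.0000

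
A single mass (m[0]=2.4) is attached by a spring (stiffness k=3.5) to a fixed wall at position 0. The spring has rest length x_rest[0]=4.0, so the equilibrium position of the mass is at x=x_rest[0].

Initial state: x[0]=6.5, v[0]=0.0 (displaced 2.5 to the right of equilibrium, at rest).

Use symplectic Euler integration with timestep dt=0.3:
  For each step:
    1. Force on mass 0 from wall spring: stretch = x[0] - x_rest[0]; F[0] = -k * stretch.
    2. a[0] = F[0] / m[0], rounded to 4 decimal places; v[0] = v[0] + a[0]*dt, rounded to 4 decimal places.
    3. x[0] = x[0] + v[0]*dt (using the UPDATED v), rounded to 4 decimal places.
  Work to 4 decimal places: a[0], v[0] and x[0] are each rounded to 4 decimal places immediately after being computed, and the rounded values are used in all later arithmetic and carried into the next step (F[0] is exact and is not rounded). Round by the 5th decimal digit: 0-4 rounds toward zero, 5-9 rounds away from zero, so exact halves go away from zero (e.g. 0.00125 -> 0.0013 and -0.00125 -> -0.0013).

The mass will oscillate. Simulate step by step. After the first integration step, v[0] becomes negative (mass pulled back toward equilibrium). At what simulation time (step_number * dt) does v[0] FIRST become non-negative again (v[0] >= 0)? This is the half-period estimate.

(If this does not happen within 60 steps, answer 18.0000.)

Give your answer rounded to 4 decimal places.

Answer: 2.7000

Derivation:
Step 0: x=[6.5000] v=[0.0000]
Step 1: x=[6.1719] v=[-1.0937]
Step 2: x=[5.5587] v=[-2.0439]
Step 3: x=[4.7410] v=[-2.7258]
Step 4: x=[3.8260] v=[-3.0500]
Step 5: x=[2.9338] v=[-2.9739]
Step 6: x=[2.1816] v=[-2.5074]
Step 7: x=[1.6680] v=[-1.7119]
Step 8: x=[1.4605] v=[-0.6917]
Step 9: x=[1.5863] v=[0.4193]
First v>=0 after going negative at step 9, time=2.7000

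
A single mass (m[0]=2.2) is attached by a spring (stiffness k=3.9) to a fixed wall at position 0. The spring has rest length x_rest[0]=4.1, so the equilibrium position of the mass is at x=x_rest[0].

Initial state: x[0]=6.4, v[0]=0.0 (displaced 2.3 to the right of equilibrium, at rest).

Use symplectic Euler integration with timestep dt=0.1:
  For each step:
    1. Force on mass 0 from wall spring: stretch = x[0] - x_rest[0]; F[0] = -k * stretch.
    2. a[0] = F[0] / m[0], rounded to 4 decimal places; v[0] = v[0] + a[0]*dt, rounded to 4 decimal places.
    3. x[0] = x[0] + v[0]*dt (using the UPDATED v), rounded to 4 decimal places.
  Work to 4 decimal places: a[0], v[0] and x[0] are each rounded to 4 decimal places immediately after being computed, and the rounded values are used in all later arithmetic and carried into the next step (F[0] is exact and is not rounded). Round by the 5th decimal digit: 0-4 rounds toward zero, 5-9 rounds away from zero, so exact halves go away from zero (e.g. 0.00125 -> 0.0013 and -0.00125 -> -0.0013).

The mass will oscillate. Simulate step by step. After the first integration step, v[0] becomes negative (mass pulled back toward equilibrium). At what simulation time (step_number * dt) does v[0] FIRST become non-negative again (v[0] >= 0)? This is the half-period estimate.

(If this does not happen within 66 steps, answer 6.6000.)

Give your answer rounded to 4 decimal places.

Answer: 2.4000

Derivation:
Step 0: x=[6.4000] v=[0.0000]
Step 1: x=[6.3592] v=[-0.4077]
Step 2: x=[6.2784] v=[-0.8082]
Step 3: x=[6.1590] v=[-1.1944]
Step 4: x=[6.0031] v=[-1.5594]
Step 5: x=[5.8134] v=[-1.8968]
Step 6: x=[5.5934] v=[-2.2005]
Step 7: x=[5.3469] v=[-2.4652]
Step 8: x=[5.0783] v=[-2.6862]
Step 9: x=[4.7923] v=[-2.8596]
Step 10: x=[4.4941] v=[-2.9823]
Step 11: x=[4.1889] v=[-3.0522]
Step 12: x=[3.8821] v=[-3.0680]
Step 13: x=[3.5792] v=[-3.0294]
Step 14: x=[3.2855] v=[-2.9371]
Step 15: x=[3.0062] v=[-2.7927]
Step 16: x=[2.7463] v=[-2.5988]
Step 17: x=[2.5104] v=[-2.3588]
Step 18: x=[2.3027] v=[-2.0770]
Step 19: x=[2.1269] v=[-1.7584]
Step 20: x=[1.9860] v=[-1.4086]
Step 21: x=[1.8826] v=[-1.0339]
Step 22: x=[1.8185] v=[-0.6408]
Step 23: x=[1.7949] v=[-0.2364]
Step 24: x=[1.8121] v=[0.1722]
First v>=0 after going negative at step 24, time=2.4000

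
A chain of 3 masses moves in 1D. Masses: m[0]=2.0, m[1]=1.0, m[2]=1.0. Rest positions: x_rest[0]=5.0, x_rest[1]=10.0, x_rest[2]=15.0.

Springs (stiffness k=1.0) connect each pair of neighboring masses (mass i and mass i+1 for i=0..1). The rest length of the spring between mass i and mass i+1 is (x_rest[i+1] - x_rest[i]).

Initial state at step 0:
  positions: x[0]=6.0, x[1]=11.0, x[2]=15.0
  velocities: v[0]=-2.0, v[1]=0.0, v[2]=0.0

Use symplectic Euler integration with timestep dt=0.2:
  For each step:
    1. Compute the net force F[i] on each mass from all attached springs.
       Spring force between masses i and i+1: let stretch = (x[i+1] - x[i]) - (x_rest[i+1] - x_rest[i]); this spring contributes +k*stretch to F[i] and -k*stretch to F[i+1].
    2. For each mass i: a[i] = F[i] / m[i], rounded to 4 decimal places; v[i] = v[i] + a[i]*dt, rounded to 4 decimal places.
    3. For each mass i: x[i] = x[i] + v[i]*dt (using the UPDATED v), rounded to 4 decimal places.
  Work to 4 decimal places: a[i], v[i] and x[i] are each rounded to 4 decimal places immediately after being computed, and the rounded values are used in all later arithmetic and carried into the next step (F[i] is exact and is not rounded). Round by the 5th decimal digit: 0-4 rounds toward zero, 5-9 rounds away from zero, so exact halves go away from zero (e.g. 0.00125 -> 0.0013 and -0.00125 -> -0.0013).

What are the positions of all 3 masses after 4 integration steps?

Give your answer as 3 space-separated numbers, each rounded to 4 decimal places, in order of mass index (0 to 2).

Step 0: x=[6.0000 11.0000 15.0000] v=[-2.0000 0.0000 0.0000]
Step 1: x=[5.6000 10.9600 15.0400] v=[-2.0000 -0.2000 0.2000]
Step 2: x=[5.2072 10.8688 15.1168] v=[-1.9640 -0.4560 0.3840]
Step 3: x=[4.8276 10.7211 15.2237] v=[-1.8978 -0.7387 0.5344]
Step 4: x=[4.4659 10.5177 15.3505] v=[-1.8084 -1.0169 0.6339]

Answer: 4.4659 10.5177 15.3505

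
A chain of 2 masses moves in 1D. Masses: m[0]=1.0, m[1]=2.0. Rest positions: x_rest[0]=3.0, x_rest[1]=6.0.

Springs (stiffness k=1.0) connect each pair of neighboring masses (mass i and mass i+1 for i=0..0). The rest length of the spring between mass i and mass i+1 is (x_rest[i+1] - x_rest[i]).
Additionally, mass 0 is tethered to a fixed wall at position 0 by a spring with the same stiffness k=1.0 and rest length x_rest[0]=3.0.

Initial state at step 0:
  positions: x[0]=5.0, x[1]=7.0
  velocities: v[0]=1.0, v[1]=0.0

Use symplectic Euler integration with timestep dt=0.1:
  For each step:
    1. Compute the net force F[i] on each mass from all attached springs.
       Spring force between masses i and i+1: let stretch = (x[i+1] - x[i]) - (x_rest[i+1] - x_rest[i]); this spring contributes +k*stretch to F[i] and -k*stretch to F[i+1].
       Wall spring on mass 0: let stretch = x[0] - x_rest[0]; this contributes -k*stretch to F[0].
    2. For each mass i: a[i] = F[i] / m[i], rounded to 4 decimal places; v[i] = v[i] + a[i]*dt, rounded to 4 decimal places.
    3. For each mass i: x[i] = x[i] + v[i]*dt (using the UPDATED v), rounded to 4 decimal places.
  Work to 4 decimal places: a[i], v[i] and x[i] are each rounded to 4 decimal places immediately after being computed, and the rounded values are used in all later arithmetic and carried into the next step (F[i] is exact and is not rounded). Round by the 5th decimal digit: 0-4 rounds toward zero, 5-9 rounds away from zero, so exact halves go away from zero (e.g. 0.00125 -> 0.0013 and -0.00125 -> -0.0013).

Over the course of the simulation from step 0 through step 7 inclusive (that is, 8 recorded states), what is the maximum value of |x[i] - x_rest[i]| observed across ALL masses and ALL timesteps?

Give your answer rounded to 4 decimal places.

Step 0: x=[5.0000 7.0000] v=[1.0000 0.0000]
Step 1: x=[5.0700 7.0050] v=[0.7000 0.0500]
Step 2: x=[5.1087 7.0153] v=[0.3865 0.1033]
Step 3: x=[5.1153 7.0311] v=[0.0663 0.1580]
Step 4: x=[5.0899 7.0523] v=[-0.2537 0.2122]
Step 5: x=[5.0333 7.0787] v=[-0.5665 0.2641]
Step 6: x=[4.9468 7.1099] v=[-0.8653 0.3118]
Step 7: x=[4.8324 7.1453] v=[-1.1437 0.3537]
Max displacement = 2.1153

Answer: 2.1153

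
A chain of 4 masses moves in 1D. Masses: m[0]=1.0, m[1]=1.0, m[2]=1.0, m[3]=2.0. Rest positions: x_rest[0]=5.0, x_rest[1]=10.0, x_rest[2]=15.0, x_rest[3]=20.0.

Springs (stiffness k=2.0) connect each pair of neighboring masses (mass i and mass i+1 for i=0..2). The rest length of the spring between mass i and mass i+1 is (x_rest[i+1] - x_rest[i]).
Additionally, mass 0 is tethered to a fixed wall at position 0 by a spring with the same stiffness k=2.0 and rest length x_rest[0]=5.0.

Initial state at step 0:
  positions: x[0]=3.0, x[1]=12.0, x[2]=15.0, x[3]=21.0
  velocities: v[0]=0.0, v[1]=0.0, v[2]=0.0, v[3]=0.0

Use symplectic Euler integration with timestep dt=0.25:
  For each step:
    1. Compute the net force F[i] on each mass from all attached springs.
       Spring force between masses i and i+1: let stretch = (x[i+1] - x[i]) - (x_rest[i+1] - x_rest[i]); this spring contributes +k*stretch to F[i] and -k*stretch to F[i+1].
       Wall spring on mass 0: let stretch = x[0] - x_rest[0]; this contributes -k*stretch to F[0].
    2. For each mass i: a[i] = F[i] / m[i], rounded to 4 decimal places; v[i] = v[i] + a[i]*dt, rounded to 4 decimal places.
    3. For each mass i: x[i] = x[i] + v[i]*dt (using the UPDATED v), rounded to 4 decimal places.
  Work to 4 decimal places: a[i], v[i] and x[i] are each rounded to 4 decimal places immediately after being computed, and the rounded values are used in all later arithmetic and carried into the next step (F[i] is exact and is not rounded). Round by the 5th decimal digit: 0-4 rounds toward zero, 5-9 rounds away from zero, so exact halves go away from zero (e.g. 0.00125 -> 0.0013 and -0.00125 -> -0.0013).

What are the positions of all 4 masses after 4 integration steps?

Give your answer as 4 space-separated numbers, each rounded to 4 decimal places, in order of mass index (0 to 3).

Answer: 7.0150 8.4916 16.4304 20.6945

Derivation:
Step 0: x=[3.0000 12.0000 15.0000 21.0000] v=[0.0000 0.0000 0.0000 0.0000]
Step 1: x=[3.7500 11.2500 15.3750 20.9375] v=[3.0000 -3.0000 1.5000 -0.2500]
Step 2: x=[4.9688 10.0781 15.9297 20.8399] v=[4.8750 -4.6875 2.2188 -0.3906]
Step 3: x=[6.2051 8.9990 16.3667 20.7479] v=[4.9453 -4.3164 1.7481 -0.3682]
Step 4: x=[7.0150 8.4916 16.4304 20.6945] v=[3.2397 -2.0295 0.2549 -0.2135]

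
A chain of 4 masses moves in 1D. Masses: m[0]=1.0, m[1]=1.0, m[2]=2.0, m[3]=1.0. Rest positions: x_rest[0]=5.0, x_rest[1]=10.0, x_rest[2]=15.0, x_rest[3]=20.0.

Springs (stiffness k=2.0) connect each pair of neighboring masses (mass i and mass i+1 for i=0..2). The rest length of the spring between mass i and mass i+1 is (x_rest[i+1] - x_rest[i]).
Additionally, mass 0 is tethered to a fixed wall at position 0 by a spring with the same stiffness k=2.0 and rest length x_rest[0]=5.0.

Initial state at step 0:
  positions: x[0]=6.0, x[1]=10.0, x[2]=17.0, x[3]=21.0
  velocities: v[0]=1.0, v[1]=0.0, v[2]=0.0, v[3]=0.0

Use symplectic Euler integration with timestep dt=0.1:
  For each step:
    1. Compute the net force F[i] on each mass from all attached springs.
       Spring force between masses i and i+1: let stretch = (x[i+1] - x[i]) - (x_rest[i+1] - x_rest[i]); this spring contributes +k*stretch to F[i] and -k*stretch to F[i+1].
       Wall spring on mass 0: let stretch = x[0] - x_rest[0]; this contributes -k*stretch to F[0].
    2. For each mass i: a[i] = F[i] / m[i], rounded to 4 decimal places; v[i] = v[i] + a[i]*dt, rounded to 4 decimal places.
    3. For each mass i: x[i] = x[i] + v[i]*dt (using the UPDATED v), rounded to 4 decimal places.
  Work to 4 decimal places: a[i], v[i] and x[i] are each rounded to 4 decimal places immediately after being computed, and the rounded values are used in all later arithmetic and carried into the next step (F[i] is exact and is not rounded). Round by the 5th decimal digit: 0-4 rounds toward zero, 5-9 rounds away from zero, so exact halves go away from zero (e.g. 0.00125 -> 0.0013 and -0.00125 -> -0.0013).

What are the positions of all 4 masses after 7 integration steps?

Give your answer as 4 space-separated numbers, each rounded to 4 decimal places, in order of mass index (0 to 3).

Answer: 5.6952 11.3415 16.3233 21.4438

Derivation:
Step 0: x=[6.0000 10.0000 17.0000 21.0000] v=[1.0000 0.0000 0.0000 0.0000]
Step 1: x=[6.0600 10.0600 16.9700 21.0200] v=[0.6000 0.6000 -0.3000 0.2000]
Step 2: x=[6.0788 10.1782 16.9114 21.0590] v=[0.1880 1.1820 -0.5860 0.3900]
Step 3: x=[6.0580 10.3491 16.8269 21.1151] v=[-0.2079 1.7088 -0.8446 0.5605]
Step 4: x=[6.0019 10.5637 16.7205 21.1854] v=[-0.5613 2.1461 -1.0636 0.7029]
Step 5: x=[5.9170 10.8102 16.5972 21.2664] v=[-0.8493 2.4651 -1.2328 0.8099]
Step 6: x=[5.8116 11.0746 16.4627 21.3540] v=[-1.0541 2.6439 -1.3446 0.8761]
Step 7: x=[5.6952 11.3415 16.3233 21.4438] v=[-1.1638 2.6689 -1.3943 0.8978]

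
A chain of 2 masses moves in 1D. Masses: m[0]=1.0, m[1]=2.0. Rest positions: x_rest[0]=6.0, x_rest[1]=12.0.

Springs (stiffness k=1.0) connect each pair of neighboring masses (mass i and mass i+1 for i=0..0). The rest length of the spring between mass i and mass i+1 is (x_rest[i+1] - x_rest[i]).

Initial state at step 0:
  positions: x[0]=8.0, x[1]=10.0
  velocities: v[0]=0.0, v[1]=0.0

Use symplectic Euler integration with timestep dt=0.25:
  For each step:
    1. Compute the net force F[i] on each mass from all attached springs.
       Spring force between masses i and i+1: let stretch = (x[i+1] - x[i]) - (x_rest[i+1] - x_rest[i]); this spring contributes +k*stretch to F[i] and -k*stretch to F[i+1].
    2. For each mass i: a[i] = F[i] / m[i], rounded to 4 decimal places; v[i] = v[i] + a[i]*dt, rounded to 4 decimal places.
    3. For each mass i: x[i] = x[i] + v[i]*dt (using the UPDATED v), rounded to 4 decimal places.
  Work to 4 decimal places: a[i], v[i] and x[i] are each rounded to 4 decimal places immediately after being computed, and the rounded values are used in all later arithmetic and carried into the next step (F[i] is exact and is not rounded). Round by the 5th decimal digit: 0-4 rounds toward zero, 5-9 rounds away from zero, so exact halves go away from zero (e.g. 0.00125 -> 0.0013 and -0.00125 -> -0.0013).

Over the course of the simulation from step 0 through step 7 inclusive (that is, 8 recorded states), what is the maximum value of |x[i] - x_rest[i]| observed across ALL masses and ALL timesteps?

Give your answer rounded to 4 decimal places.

Step 0: x=[8.0000 10.0000] v=[0.0000 0.0000]
Step 1: x=[7.7500 10.1250] v=[-1.0000 0.5000]
Step 2: x=[7.2734 10.3633] v=[-1.9063 0.9531]
Step 3: x=[6.6150 10.6925] v=[-2.6338 1.3169]
Step 4: x=[5.8364 11.0818] v=[-3.1144 1.5572]
Step 5: x=[5.0106 11.4947] v=[-3.3031 1.6515]
Step 6: x=[4.2151 11.8925] v=[-3.1821 1.5910]
Step 7: x=[3.5244 12.2378] v=[-2.7628 1.3813]
Max displacement = 2.4756

Answer: 2.4756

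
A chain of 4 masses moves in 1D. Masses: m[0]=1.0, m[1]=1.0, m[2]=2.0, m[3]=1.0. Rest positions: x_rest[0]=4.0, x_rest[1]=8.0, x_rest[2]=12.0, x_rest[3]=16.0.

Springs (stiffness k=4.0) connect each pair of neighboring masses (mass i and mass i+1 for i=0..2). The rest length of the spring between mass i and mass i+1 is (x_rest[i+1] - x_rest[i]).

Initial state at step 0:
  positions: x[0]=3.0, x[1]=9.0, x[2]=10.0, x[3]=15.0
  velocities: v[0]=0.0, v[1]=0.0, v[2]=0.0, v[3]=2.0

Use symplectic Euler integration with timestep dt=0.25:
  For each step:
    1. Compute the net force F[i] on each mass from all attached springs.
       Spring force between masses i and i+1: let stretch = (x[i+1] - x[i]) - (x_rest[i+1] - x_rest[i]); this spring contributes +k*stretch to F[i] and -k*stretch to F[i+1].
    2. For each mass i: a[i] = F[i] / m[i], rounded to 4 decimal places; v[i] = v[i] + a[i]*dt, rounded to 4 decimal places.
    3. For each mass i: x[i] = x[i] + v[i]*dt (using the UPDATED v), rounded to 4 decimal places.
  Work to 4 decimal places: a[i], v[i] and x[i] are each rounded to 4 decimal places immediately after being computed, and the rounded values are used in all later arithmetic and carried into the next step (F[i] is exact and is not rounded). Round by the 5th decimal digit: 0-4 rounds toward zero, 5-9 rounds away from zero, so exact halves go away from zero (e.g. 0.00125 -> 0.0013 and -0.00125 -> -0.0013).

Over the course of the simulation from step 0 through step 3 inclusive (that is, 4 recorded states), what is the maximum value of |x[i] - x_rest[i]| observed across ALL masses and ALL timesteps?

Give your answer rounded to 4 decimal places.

Answer: 2.7344

Derivation:
Step 0: x=[3.0000 9.0000 10.0000 15.0000] v=[0.0000 0.0000 0.0000 2.0000]
Step 1: x=[3.5000 7.7500 10.5000 15.2500] v=[2.0000 -5.0000 2.0000 1.0000]
Step 2: x=[4.0625 6.1250 11.2500 15.3125] v=[2.2500 -6.5000 3.0000 0.2500]
Step 3: x=[4.1406 5.2656 11.8672 15.3594] v=[0.3125 -3.4375 2.4688 0.1875]
Max displacement = 2.7344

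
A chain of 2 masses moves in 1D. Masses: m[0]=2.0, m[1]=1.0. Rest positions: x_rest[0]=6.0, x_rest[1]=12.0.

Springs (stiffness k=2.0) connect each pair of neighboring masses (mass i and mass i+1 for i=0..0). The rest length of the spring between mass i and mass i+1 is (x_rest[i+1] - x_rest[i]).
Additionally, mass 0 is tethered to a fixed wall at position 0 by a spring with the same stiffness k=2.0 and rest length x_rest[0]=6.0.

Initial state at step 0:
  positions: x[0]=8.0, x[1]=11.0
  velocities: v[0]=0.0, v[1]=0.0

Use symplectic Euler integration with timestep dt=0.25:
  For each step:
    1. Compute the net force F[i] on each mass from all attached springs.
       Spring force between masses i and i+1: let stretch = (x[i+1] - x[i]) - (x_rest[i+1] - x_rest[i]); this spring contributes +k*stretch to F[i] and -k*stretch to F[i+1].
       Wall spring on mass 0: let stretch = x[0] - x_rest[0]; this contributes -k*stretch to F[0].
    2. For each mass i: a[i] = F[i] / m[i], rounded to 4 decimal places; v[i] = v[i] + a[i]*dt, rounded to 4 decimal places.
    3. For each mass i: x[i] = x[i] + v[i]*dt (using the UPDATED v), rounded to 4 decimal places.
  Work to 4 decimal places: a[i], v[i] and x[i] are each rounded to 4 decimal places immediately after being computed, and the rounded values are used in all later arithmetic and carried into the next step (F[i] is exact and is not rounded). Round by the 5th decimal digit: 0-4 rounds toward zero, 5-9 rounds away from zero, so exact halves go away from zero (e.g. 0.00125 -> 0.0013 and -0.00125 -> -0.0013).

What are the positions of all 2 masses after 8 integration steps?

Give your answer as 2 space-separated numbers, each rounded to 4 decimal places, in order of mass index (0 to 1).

Answer: 5.0140 13.2880

Derivation:
Step 0: x=[8.0000 11.0000] v=[0.0000 0.0000]
Step 1: x=[7.6875 11.3750] v=[-1.2500 1.5000]
Step 2: x=[7.1250 12.0391] v=[-2.2500 2.6563]
Step 3: x=[6.4243 12.8389] v=[-2.8027 3.1993]
Step 4: x=[5.7230 13.5869] v=[-2.8051 2.9920]
Step 5: x=[5.1555 14.1019] v=[-2.2699 2.0601]
Step 6: x=[4.8250 14.2486] v=[-1.3222 0.5869]
Step 7: x=[4.7819 13.9674] v=[-0.1726 -1.1249]
Step 8: x=[5.0140 13.2880] v=[0.9283 -2.7177]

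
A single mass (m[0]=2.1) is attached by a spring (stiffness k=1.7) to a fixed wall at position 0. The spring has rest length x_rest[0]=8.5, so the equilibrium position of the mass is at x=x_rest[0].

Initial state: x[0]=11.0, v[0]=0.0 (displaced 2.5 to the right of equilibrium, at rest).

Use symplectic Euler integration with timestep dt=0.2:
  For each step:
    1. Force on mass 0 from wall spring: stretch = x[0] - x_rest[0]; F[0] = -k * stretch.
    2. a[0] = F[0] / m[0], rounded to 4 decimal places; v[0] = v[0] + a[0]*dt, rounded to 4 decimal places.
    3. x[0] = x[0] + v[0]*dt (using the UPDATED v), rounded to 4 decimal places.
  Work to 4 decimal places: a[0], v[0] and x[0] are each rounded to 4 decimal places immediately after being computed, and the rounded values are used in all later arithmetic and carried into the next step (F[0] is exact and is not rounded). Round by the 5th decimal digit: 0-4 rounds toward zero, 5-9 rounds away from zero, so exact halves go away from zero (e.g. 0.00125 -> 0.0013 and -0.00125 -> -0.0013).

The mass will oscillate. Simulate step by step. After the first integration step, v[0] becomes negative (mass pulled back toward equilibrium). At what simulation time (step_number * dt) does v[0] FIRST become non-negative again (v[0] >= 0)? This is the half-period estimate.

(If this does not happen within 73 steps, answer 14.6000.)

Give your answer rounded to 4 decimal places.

Step 0: x=[11.0000] v=[0.0000]
Step 1: x=[10.9190] v=[-0.4048]
Step 2: x=[10.7597] v=[-0.7964]
Step 3: x=[10.5272] v=[-1.1623]
Step 4: x=[10.2291] v=[-1.4905]
Step 5: x=[9.8750] v=[-1.7704]
Step 6: x=[9.4764] v=[-1.9930]
Step 7: x=[9.0462] v=[-2.1511]
Step 8: x=[8.5983] v=[-2.2395]
Step 9: x=[8.1472] v=[-2.2554]
Step 10: x=[7.7075] v=[-2.1983]
Step 11: x=[7.2935] v=[-2.0700]
Step 12: x=[6.9186] v=[-1.8747]
Step 13: x=[6.5949] v=[-1.6187]
Step 14: x=[6.3328] v=[-1.3103]
Step 15: x=[6.1409] v=[-0.9594]
Step 16: x=[6.0254] v=[-0.5775]
Step 17: x=[5.9900] v=[-0.1769]
Step 18: x=[6.0359] v=[0.2295]
First v>=0 after going negative at step 18, time=3.6000

Answer: 3.6000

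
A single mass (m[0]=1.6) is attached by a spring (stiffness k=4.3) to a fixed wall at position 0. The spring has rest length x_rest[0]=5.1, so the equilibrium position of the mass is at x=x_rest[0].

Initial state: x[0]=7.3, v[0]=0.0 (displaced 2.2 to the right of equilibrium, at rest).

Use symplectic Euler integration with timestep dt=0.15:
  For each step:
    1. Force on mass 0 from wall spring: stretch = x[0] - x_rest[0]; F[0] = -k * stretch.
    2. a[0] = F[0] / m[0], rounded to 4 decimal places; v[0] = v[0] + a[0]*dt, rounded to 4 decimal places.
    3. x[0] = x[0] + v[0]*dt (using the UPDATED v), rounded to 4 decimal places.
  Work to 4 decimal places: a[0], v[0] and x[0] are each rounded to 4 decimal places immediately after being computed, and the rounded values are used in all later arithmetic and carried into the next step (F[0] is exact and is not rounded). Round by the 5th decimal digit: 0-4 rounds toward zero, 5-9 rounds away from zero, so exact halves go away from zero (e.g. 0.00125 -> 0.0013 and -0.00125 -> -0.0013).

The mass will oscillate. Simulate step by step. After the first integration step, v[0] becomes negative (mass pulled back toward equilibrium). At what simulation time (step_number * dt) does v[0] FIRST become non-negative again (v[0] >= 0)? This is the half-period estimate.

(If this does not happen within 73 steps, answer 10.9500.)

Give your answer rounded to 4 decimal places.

Step 0: x=[7.3000] v=[0.0000]
Step 1: x=[7.1670] v=[-0.8869]
Step 2: x=[6.9090] v=[-1.7202]
Step 3: x=[6.5416] v=[-2.4495]
Step 4: x=[6.0870] v=[-3.0306]
Step 5: x=[5.5727] v=[-3.4285]
Step 6: x=[5.0298] v=[-3.6191]
Step 7: x=[4.4912] v=[-3.5908]
Step 8: x=[3.9894] v=[-3.3454]
Step 9: x=[3.5547] v=[-2.8977]
Step 10: x=[3.2135] v=[-2.2748]
Step 11: x=[2.9864] v=[-1.5143]
Step 12: x=[2.8871] v=[-0.6623]
Step 13: x=[2.9216] v=[0.2298]
First v>=0 after going negative at step 13, time=1.9500

Answer: 1.9500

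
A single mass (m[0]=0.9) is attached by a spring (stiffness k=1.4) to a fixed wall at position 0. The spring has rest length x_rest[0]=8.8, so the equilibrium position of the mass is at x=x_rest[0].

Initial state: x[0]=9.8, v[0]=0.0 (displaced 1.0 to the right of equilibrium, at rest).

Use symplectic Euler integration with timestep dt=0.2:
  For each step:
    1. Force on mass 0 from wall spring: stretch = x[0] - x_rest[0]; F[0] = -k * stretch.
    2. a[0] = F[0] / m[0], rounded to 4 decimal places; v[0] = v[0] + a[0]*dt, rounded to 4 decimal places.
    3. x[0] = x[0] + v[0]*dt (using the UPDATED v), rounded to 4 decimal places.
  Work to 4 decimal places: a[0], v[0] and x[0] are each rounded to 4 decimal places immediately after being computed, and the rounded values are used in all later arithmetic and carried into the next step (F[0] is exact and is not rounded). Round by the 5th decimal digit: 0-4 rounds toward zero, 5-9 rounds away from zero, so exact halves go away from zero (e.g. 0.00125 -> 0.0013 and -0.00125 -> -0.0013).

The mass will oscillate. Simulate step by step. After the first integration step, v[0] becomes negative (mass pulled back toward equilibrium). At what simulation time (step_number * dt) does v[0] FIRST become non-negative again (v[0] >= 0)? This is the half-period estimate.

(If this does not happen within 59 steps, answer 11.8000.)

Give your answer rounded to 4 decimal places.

Answer: 2.6000

Derivation:
Step 0: x=[9.8000] v=[0.0000]
Step 1: x=[9.7378] v=[-0.3111]
Step 2: x=[9.6172] v=[-0.6029]
Step 3: x=[9.4458] v=[-0.8571]
Step 4: x=[9.2342] v=[-1.0580]
Step 5: x=[8.9956] v=[-1.1931]
Step 6: x=[8.7448] v=[-1.2540]
Step 7: x=[8.4974] v=[-1.2368]
Step 8: x=[8.2689] v=[-1.1427]
Step 9: x=[8.0734] v=[-0.9775]
Step 10: x=[7.9231] v=[-0.7514]
Step 11: x=[7.8274] v=[-0.4786]
Step 12: x=[7.7922] v=[-0.1760]
Step 13: x=[7.8197] v=[0.1375]
First v>=0 after going negative at step 13, time=2.6000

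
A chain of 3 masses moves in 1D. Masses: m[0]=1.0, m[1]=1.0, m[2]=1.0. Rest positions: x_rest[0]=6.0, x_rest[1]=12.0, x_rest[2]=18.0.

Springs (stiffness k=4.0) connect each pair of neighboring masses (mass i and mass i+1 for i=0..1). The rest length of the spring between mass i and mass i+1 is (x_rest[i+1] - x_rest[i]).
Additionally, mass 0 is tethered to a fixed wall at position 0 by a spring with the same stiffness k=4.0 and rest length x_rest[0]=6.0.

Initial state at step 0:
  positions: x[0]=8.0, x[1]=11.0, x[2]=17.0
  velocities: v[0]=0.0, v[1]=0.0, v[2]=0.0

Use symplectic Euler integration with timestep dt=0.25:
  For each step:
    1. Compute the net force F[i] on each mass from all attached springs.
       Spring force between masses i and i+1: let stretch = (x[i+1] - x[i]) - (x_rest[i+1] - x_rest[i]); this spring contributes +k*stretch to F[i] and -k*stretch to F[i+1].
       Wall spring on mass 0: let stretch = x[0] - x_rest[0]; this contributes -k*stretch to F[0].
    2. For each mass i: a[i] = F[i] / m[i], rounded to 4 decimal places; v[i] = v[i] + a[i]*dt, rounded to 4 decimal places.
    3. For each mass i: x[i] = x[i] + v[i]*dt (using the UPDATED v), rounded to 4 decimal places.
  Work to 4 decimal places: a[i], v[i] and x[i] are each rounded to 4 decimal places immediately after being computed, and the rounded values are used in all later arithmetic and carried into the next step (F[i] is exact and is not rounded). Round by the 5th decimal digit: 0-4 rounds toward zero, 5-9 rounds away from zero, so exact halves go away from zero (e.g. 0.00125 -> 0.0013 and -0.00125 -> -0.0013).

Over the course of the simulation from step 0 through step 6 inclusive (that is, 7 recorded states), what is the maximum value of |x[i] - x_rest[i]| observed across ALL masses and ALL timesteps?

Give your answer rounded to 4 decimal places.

Answer: 2.0156

Derivation:
Step 0: x=[8.0000 11.0000 17.0000] v=[0.0000 0.0000 0.0000]
Step 1: x=[6.7500 11.7500 17.0000] v=[-5.0000 3.0000 0.0000]
Step 2: x=[5.0625 12.5625 17.1875] v=[-6.7500 3.2500 0.7500]
Step 3: x=[3.9844 12.6563 17.7188] v=[-4.3125 0.3750 2.1250]
Step 4: x=[4.0782 11.8477 18.4844] v=[0.3750 -3.2344 3.0625]
Step 5: x=[5.0948 10.7559 19.0909] v=[4.0663 -4.3672 2.4258]
Step 6: x=[6.2530 10.3326 19.1136] v=[4.6326 -1.6933 0.0908]
Max displacement = 2.0156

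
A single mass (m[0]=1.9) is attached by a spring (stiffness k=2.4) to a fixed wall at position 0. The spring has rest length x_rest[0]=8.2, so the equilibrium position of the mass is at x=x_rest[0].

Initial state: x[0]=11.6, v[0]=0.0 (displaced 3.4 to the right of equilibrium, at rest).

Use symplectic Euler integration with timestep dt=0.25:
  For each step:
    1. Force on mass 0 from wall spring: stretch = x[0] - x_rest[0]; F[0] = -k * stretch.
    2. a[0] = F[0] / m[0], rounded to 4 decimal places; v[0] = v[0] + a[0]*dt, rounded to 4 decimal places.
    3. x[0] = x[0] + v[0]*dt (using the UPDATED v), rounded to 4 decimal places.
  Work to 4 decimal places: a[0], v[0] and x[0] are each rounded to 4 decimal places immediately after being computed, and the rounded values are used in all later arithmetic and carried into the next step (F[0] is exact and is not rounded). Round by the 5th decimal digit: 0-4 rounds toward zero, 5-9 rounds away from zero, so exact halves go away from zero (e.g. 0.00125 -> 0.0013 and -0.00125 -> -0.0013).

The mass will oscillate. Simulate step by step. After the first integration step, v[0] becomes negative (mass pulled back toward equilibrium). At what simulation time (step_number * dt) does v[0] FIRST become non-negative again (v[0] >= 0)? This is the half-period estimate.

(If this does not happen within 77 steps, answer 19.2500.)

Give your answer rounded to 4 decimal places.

Step 0: x=[11.6000] v=[0.0000]
Step 1: x=[11.3316] v=[-1.0737]
Step 2: x=[10.8160] v=[-2.0626]
Step 3: x=[10.0938] v=[-2.8887]
Step 4: x=[9.2221] v=[-3.4868]
Step 5: x=[8.2697] v=[-3.8096]
Step 6: x=[7.3118] v=[-3.8316]
Step 7: x=[6.4240] v=[-3.5511]
Step 8: x=[5.6764] v=[-2.9903]
Step 9: x=[5.1281] v=[-2.1934]
Step 10: x=[4.8223] v=[-1.2233]
Step 11: x=[4.7831] v=[-0.1567]
Step 12: x=[5.0137] v=[0.9223]
First v>=0 after going negative at step 12, time=3.0000

Answer: 3.0000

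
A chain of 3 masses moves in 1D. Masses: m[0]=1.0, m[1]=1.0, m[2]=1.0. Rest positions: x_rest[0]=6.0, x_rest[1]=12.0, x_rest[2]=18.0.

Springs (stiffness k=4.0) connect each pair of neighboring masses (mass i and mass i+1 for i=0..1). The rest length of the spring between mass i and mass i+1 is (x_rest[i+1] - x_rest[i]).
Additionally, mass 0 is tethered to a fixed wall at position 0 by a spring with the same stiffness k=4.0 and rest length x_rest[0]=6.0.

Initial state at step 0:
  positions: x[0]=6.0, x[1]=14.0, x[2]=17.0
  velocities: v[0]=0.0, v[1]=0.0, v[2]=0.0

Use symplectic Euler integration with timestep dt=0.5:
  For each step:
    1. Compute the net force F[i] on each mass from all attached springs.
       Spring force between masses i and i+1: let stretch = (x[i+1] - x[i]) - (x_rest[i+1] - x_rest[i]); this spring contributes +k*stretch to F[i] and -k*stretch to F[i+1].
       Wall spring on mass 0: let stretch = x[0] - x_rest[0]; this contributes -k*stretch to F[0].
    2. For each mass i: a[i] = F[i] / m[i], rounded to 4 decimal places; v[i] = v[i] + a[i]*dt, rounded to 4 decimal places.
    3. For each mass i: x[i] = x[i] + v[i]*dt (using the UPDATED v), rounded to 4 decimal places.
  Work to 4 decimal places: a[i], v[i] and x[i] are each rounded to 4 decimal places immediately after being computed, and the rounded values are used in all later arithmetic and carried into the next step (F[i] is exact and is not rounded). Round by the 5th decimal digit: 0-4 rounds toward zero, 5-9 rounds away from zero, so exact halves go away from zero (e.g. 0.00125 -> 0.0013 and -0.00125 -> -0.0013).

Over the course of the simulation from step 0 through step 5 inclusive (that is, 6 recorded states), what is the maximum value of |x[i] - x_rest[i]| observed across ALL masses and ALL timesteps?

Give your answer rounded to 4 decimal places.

Step 0: x=[6.0000 14.0000 17.0000] v=[0.0000 0.0000 0.0000]
Step 1: x=[8.0000 9.0000 20.0000] v=[4.0000 -10.0000 6.0000]
Step 2: x=[3.0000 14.0000 18.0000] v=[-10.0000 10.0000 -4.0000]
Step 3: x=[6.0000 12.0000 18.0000] v=[6.0000 -4.0000 0.0000]
Step 4: x=[9.0000 10.0000 18.0000] v=[6.0000 -4.0000 0.0000]
Step 5: x=[4.0000 15.0000 16.0000] v=[-10.0000 10.0000 -4.0000]
Max displacement = 3.0000

Answer: 3.0000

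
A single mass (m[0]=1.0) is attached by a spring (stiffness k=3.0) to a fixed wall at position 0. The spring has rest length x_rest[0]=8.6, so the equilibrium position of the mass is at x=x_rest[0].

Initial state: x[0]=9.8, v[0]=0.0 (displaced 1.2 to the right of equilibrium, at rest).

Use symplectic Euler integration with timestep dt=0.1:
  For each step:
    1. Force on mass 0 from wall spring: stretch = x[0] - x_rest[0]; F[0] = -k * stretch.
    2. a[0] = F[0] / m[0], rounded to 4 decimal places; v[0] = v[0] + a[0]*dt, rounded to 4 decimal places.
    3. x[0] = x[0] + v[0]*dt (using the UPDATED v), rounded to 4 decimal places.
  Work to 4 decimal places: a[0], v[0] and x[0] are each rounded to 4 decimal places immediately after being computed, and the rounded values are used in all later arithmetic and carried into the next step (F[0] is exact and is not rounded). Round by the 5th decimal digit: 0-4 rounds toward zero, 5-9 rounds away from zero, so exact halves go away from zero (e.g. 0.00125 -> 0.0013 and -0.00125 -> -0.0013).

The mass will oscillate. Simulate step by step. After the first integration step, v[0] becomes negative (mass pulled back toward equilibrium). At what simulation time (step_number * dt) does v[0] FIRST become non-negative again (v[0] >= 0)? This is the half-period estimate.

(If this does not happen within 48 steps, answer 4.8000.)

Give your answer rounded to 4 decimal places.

Step 0: x=[9.8000] v=[0.0000]
Step 1: x=[9.7640] v=[-0.3600]
Step 2: x=[9.6931] v=[-0.7092]
Step 3: x=[9.5894] v=[-1.0371]
Step 4: x=[9.4560] v=[-1.3339]
Step 5: x=[9.2969] v=[-1.5907]
Step 6: x=[9.1169] v=[-1.7998]
Step 7: x=[8.9214] v=[-1.9549]
Step 8: x=[8.7163] v=[-2.0513]
Step 9: x=[8.5077] v=[-2.0862]
Step 10: x=[8.3019] v=[-2.0585]
Step 11: x=[8.1050] v=[-1.9691]
Step 12: x=[7.9229] v=[-1.8206]
Step 13: x=[7.7612] v=[-1.6175]
Step 14: x=[7.6246] v=[-1.3659]
Step 15: x=[7.5173] v=[-1.0733]
Step 16: x=[7.4425] v=[-0.7485]
Step 17: x=[7.4024] v=[-0.4013]
Step 18: x=[7.3982] v=[-0.0420]
Step 19: x=[7.4301] v=[0.3185]
First v>=0 after going negative at step 19, time=1.9000

Answer: 1.9000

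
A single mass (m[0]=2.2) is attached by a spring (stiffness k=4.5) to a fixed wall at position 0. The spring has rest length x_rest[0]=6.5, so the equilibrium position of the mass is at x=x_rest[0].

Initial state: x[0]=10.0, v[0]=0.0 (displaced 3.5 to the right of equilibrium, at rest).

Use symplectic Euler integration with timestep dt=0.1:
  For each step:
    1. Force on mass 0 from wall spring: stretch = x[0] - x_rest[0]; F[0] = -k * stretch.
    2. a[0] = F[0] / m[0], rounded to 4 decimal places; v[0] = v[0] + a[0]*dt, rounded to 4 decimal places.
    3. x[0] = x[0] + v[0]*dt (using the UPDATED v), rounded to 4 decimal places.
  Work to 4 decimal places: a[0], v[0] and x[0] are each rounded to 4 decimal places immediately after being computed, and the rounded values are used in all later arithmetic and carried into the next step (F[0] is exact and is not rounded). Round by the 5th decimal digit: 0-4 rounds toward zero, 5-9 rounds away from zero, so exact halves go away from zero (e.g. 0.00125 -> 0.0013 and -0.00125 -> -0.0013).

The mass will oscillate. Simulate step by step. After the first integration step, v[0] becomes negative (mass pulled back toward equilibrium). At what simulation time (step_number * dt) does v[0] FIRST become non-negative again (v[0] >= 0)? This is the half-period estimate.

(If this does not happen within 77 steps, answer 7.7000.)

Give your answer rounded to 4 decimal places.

Step 0: x=[10.0000] v=[0.0000]
Step 1: x=[9.9284] v=[-0.7159]
Step 2: x=[9.7867] v=[-1.4172]
Step 3: x=[9.5778] v=[-2.0895]
Step 4: x=[9.3059] v=[-2.7191]
Step 5: x=[8.9766] v=[-3.2930]
Step 6: x=[8.5966] v=[-3.7996]
Step 7: x=[8.1738] v=[-4.2285]
Step 8: x=[7.7167] v=[-4.5709]
Step 9: x=[7.2347] v=[-4.8198]
Step 10: x=[6.7377] v=[-4.9701]
Step 11: x=[6.2358] v=[-5.0187]
Step 12: x=[5.7393] v=[-4.9647]
Step 13: x=[5.2584] v=[-4.8091]
Step 14: x=[4.8029] v=[-4.5551]
Step 15: x=[4.3821] v=[-4.2080]
Step 16: x=[4.0046] v=[-3.7748]
Step 17: x=[3.6782] v=[-3.2644]
Step 18: x=[3.4095] v=[-2.6872]
Step 19: x=[3.2040] v=[-2.0551]
Step 20: x=[3.0659] v=[-1.3809]
Step 21: x=[2.9981] v=[-0.6785]
Step 22: x=[3.0019] v=[0.0378]
First v>=0 after going negative at step 22, time=2.2000

Answer: 2.2000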